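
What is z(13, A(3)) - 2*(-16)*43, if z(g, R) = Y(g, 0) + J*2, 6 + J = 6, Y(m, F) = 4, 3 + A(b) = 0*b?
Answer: 1380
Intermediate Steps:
A(b) = -3 (A(b) = -3 + 0*b = -3 + 0 = -3)
J = 0 (J = -6 + 6 = 0)
z(g, R) = 4 (z(g, R) = 4 + 0*2 = 4 + 0 = 4)
z(13, A(3)) - 2*(-16)*43 = 4 - 2*(-16)*43 = 4 + 32*43 = 4 + 1376 = 1380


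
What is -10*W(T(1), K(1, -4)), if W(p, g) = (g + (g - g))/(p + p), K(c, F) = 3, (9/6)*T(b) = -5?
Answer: 9/2 ≈ 4.5000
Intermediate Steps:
T(b) = -10/3 (T(b) = (⅔)*(-5) = -10/3)
W(p, g) = g/(2*p) (W(p, g) = (g + 0)/((2*p)) = g*(1/(2*p)) = g/(2*p))
-10*W(T(1), K(1, -4)) = -5*3/(-10/3) = -5*3*(-3)/10 = -10*(-9/20) = 9/2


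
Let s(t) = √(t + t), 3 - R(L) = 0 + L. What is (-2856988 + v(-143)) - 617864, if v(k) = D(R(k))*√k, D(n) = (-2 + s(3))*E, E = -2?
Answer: -3474852 + 2*I*√143*(2 - √6) ≈ -3.4749e+6 - 10.75*I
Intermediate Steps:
R(L) = 3 - L (R(L) = 3 - (0 + L) = 3 - L)
s(t) = √2*√t (s(t) = √(2*t) = √2*√t)
D(n) = 4 - 2*√6 (D(n) = (-2 + √2*√3)*(-2) = (-2 + √6)*(-2) = 4 - 2*√6)
v(k) = √k*(4 - 2*√6) (v(k) = (4 - 2*√6)*√k = √k*(4 - 2*√6))
(-2856988 + v(-143)) - 617864 = (-2856988 + 2*√(-143)*(2 - √6)) - 617864 = (-2856988 + 2*(I*√143)*(2 - √6)) - 617864 = (-2856988 + 2*I*√143*(2 - √6)) - 617864 = -3474852 + 2*I*√143*(2 - √6)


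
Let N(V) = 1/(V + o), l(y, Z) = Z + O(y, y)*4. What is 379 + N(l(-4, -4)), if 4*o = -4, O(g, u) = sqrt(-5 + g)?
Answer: 64046/169 - 12*I/169 ≈ 378.97 - 0.071006*I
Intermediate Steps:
o = -1 (o = (1/4)*(-4) = -1)
l(y, Z) = Z + 4*sqrt(-5 + y) (l(y, Z) = Z + sqrt(-5 + y)*4 = Z + 4*sqrt(-5 + y))
N(V) = 1/(-1 + V) (N(V) = 1/(V - 1) = 1/(-1 + V))
379 + N(l(-4, -4)) = 379 + 1/(-1 + (-4 + 4*sqrt(-5 - 4))) = 379 + 1/(-1 + (-4 + 4*sqrt(-9))) = 379 + 1/(-1 + (-4 + 4*(3*I))) = 379 + 1/(-1 + (-4 + 12*I)) = 379 + 1/(-5 + 12*I) = 379 + (-5 - 12*I)/169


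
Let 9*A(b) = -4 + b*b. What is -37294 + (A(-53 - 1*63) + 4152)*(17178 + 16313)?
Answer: 567225658/3 ≈ 1.8908e+8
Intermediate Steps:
A(b) = -4/9 + b²/9 (A(b) = (-4 + b*b)/9 = (-4 + b²)/9 = -4/9 + b²/9)
-37294 + (A(-53 - 1*63) + 4152)*(17178 + 16313) = -37294 + ((-4/9 + (-53 - 1*63)²/9) + 4152)*(17178 + 16313) = -37294 + ((-4/9 + (-53 - 63)²/9) + 4152)*33491 = -37294 + ((-4/9 + (⅑)*(-116)²) + 4152)*33491 = -37294 + ((-4/9 + (⅑)*13456) + 4152)*33491 = -37294 + ((-4/9 + 13456/9) + 4152)*33491 = -37294 + (4484/3 + 4152)*33491 = -37294 + (16940/3)*33491 = -37294 + 567337540/3 = 567225658/3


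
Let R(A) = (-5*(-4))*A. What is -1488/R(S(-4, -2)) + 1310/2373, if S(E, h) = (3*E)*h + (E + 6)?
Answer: -356228/154245 ≈ -2.3095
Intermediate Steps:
S(E, h) = 6 + E + 3*E*h (S(E, h) = 3*E*h + (6 + E) = 6 + E + 3*E*h)
R(A) = 20*A
-1488/R(S(-4, -2)) + 1310/2373 = -1488*1/(20*(6 - 4 + 3*(-4)*(-2))) + 1310/2373 = -1488*1/(20*(6 - 4 + 24)) + 1310*(1/2373) = -1488/(20*26) + 1310/2373 = -1488/520 + 1310/2373 = -1488*1/520 + 1310/2373 = -186/65 + 1310/2373 = -356228/154245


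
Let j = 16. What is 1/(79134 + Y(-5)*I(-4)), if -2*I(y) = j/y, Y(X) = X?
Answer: 1/79124 ≈ 1.2638e-5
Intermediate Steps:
I(y) = -8/y
1/(79134 + Y(-5)*I(-4)) = 1/(79134 - (-40)/(-4)) = 1/(79134 - (-40)*(-1)/4) = 1/(79134 - 5*2) = 1/(79134 - 10) = 1/79124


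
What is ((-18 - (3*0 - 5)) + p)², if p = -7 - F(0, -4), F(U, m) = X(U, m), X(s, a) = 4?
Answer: 576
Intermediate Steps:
F(U, m) = 4
p = -11 (p = -7 - 1*4 = -7 - 4 = -11)
((-18 - (3*0 - 5)) + p)² = ((-18 - (3*0 - 5)) - 11)² = ((-18 - (0 - 5)) - 11)² = ((-18 - 1*(-5)) - 11)² = ((-18 + 5) - 11)² = (-13 - 11)² = (-24)² = 576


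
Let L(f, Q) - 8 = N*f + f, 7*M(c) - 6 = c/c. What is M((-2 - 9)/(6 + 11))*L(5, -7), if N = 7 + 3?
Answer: 63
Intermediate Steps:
N = 10
M(c) = 1 (M(c) = 6/7 + (c/c)/7 = 6/7 + (1/7)*1 = 6/7 + 1/7 = 1)
L(f, Q) = 8 + 11*f (L(f, Q) = 8 + (10*f + f) = 8 + 11*f)
M((-2 - 9)/(6 + 11))*L(5, -7) = 1*(8 + 11*5) = 1*(8 + 55) = 1*63 = 63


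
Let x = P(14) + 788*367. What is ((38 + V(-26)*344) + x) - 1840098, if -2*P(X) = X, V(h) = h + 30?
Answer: -1549495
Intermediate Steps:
V(h) = 30 + h
P(X) = -X/2
x = 289189 (x = -1/2*14 + 788*367 = -7 + 289196 = 289189)
((38 + V(-26)*344) + x) - 1840098 = ((38 + (30 - 26)*344) + 289189) - 1840098 = ((38 + 4*344) + 289189) - 1840098 = ((38 + 1376) + 289189) - 1840098 = (1414 + 289189) - 1840098 = 290603 - 1840098 = -1549495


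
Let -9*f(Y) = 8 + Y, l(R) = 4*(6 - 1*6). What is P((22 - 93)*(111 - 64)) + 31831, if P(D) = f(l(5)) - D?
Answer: 316504/9 ≈ 35167.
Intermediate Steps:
l(R) = 0 (l(R) = 4*(6 - 6) = 4*0 = 0)
f(Y) = -8/9 - Y/9 (f(Y) = -(8 + Y)/9 = -8/9 - Y/9)
P(D) = -8/9 - D (P(D) = (-8/9 - 1/9*0) - D = (-8/9 + 0) - D = -8/9 - D)
P((22 - 93)*(111 - 64)) + 31831 = (-8/9 - (22 - 93)*(111 - 64)) + 31831 = (-8/9 - (-71)*47) + 31831 = (-8/9 - 1*(-3337)) + 31831 = (-8/9 + 3337) + 31831 = 30025/9 + 31831 = 316504/9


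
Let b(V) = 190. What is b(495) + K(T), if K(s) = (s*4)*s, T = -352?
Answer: 495806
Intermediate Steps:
K(s) = 4*s² (K(s) = (4*s)*s = 4*s²)
b(495) + K(T) = 190 + 4*(-352)² = 190 + 4*123904 = 190 + 495616 = 495806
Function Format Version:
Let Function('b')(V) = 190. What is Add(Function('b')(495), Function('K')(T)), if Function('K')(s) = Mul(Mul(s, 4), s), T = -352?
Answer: 495806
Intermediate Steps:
Function('K')(s) = Mul(4, Pow(s, 2)) (Function('K')(s) = Mul(Mul(4, s), s) = Mul(4, Pow(s, 2)))
Add(Function('b')(495), Function('K')(T)) = Add(190, Mul(4, Pow(-352, 2))) = Add(190, Mul(4, 123904)) = Add(190, 495616) = 495806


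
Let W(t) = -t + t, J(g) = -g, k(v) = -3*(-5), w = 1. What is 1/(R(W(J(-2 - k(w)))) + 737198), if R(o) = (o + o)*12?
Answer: 1/737198 ≈ 1.3565e-6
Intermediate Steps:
k(v) = 15
W(t) = 0
R(o) = 24*o (R(o) = (2*o)*12 = 24*o)
1/(R(W(J(-2 - k(w)))) + 737198) = 1/(24*0 + 737198) = 1/(0 + 737198) = 1/737198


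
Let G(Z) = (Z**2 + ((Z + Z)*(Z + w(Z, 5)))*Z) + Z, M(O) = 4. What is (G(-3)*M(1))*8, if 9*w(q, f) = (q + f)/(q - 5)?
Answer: -1552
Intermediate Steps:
w(q, f) = (f + q)/(9*(-5 + q)) (w(q, f) = ((q + f)/(q - 5))/9 = ((f + q)/(-5 + q))/9 = (f + q)/(9*(-5 + q)))
G(Z) = Z + Z**2 + 2*Z**2*(Z + (5 + Z)/(9*(-5 + Z))) (G(Z) = (Z**2 + ((Z + Z)*(Z + (5 + Z)/(9*(-5 + Z))))*Z) + Z = (Z**2 + ((2*Z)*(Z + (5 + Z)/(9*(-5 + Z))))*Z) + Z = (Z**2 + (2*Z*(Z + (5 + Z)/(9*(-5 + Z))))*Z) + Z = (Z**2 + 2*Z**2*(Z + (5 + Z)/(9*(-5 + Z)))) + Z = Z + Z**2 + 2*Z**2*(Z + (5 + Z)/(9*(-5 + Z))))
(G(-3)*M(1))*8 = (((1/9)*(-3)*(-45 - 79*(-3)**2 - 26*(-3) + 18*(-3)**3)/(-5 - 3))*4)*8 = (((1/9)*(-3)*(-45 - 79*9 + 78 + 18*(-27))/(-8))*4)*8 = (((1/9)*(-3)*(-1/8)*(-45 - 711 + 78 - 486))*4)*8 = (((1/9)*(-3)*(-1/8)*(-1164))*4)*8 = -97/2*4*8 = -194*8 = -1552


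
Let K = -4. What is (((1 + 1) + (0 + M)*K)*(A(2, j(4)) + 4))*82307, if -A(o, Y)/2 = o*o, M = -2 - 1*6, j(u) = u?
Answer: -11193752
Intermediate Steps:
M = -8 (M = -2 - 6 = -8)
A(o, Y) = -2*o**2 (A(o, Y) = -2*o*o = -2*o**2)
(((1 + 1) + (0 + M)*K)*(A(2, j(4)) + 4))*82307 = (((1 + 1) + (0 - 8)*(-4))*(-2*2**2 + 4))*82307 = ((2 - 8*(-4))*(-2*4 + 4))*82307 = ((2 + 32)*(-8 + 4))*82307 = (34*(-4))*82307 = -136*82307 = -11193752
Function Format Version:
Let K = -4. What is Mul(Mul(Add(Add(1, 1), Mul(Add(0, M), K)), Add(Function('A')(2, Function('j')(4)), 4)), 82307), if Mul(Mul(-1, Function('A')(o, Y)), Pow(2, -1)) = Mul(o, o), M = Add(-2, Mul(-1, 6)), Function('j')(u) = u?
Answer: -11193752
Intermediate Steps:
M = -8 (M = Add(-2, -6) = -8)
Function('A')(o, Y) = Mul(-2, Pow(o, 2)) (Function('A')(o, Y) = Mul(-2, Mul(o, o)) = Mul(-2, Pow(o, 2)))
Mul(Mul(Add(Add(1, 1), Mul(Add(0, M), K)), Add(Function('A')(2, Function('j')(4)), 4)), 82307) = Mul(Mul(Add(Add(1, 1), Mul(Add(0, -8), -4)), Add(Mul(-2, Pow(2, 2)), 4)), 82307) = Mul(Mul(Add(2, Mul(-8, -4)), Add(Mul(-2, 4), 4)), 82307) = Mul(Mul(Add(2, 32), Add(-8, 4)), 82307) = Mul(Mul(34, -4), 82307) = Mul(-136, 82307) = -11193752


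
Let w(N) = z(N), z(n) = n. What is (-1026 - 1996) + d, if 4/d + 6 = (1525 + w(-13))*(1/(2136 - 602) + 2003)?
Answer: -3509876613392/1161441633 ≈ -3022.0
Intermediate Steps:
w(N) = N
d = 1534/1161441633 (d = 4/(-6 + (1525 - 13)*(1/(2136 - 602) + 2003)) = 4/(-6 + 1512*(1/1534 + 2003)) = 4/(-6 + 1512*(3072603/1534)) = 4/(-6 + 2322887868/767) = 4/(2322883266/767) = 4*(767/2322883266) = 1534/1161441633 ≈ 1.3208e-6)
(-1026 - 1996) + d = (-1026 - 1996) + 1534/1161441633 = -3022 + 1534/1161441633 = -3509876613392/1161441633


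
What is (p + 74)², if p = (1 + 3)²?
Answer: 8100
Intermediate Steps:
p = 16 (p = 4² = 16)
(p + 74)² = (16 + 74)² = 90² = 8100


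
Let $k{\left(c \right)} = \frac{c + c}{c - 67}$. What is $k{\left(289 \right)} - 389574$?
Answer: $- \frac{43242425}{111} \approx -3.8957 \cdot 10^{5}$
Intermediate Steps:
$k{\left(c \right)} = \frac{2 c}{-67 + c}$
$k{\left(289 \right)} - 389574 = 2 \cdot 289 \frac{1}{-67 + 289} - 389574 = 2 \cdot 289 \cdot \frac{1}{222} - 389574 = \frac{289}{111} - 389574 = - \frac{43242425}{111}$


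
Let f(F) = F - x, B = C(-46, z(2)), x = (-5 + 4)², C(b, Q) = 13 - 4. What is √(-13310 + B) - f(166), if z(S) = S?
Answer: -165 + I*√13301 ≈ -165.0 + 115.33*I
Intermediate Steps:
C(b, Q) = 9
x = 1 (x = (-1)² = 1)
B = 9
f(F) = -1 + F (f(F) = F - 1*1 = F - 1 = -1 + F)
√(-13310 + B) - f(166) = √(-13310 + 9) - (-1 + 166) = √(-13301) - 1*165 = I*√13301 - 165 = -165 + I*√13301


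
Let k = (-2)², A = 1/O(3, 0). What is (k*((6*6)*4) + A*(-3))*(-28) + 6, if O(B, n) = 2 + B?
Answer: -80526/5 ≈ -16105.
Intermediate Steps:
A = ⅕ (A = 1/(2 + 3) = 1/5 = ⅕ ≈ 0.20000)
k = 4
(k*((6*6)*4) + A*(-3))*(-28) + 6 = (4*((6*6)*4) + (⅕)*(-3))*(-28) + 6 = (4*(36*4) - ⅗)*(-28) + 6 = (4*144 - ⅗)*(-28) + 6 = (576 - ⅗)*(-28) + 6 = (2877/5)*(-28) + 6 = -80556/5 + 6 = -80526/5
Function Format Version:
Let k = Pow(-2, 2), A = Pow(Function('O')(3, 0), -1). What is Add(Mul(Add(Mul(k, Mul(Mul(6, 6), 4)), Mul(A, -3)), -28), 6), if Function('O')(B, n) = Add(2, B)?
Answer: Rational(-80526, 5) ≈ -16105.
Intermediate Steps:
A = Rational(1, 5) (A = Pow(Add(2, 3), -1) = Pow(5, -1) = Rational(1, 5) ≈ 0.20000)
k = 4
Add(Mul(Add(Mul(k, Mul(Mul(6, 6), 4)), Mul(A, -3)), -28), 6) = Add(Mul(Add(Mul(4, Mul(Mul(6, 6), 4)), Mul(Rational(1, 5), -3)), -28), 6) = Add(Mul(Add(Mul(4, Mul(36, 4)), Rational(-3, 5)), -28), 6) = Add(Mul(Add(Mul(4, 144), Rational(-3, 5)), -28), 6) = Add(Mul(Add(576, Rational(-3, 5)), -28), 6) = Add(Mul(Rational(2877, 5), -28), 6) = Add(Rational(-80556, 5), 6) = Rational(-80526, 5)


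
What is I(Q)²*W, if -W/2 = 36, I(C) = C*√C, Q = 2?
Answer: -576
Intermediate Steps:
I(C) = C^(3/2)
W = -72 (W = -2*36 = -72)
I(Q)²*W = (2^(3/2))²*(-72) = (2*√2)²*(-72) = 8*(-72) = -576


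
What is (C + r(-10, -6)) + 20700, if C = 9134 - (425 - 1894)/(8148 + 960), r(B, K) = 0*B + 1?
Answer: 271738649/9108 ≈ 29835.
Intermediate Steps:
r(B, K) = 1 (r(B, K) = 0 + 1 = 1)
C = 83193941/9108 (C = 9134 - (-1469)/9108 = 9134 - 1*(-1469/9108) = 9134 + 1469/9108 = 83193941/9108 ≈ 9134.2)
(C + r(-10, -6)) + 20700 = (83193941/9108 + 1) + 20700 = 83203049/9108 + 20700 = 271738649/9108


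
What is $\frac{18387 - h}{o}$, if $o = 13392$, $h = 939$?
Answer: $\frac{727}{558} \approx 1.3029$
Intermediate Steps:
$\frac{18387 - h}{o} = \frac{18387 - 939}{13392} = \left(18387 - 939\right) \frac{1}{13392} = 17448 \cdot \frac{1}{13392} = \frac{727}{558}$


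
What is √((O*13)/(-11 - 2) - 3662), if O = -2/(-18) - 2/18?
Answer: I*√3662 ≈ 60.514*I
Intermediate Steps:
O = 0 (O = -2*(-1/18) - 2*1/18 = ⅑ - ⅑ = 0)
√((O*13)/(-11 - 2) - 3662) = √((0*13)/(-11 - 2) - 3662) = √(0/(-13) - 3662) = √(0*(-1/13) - 3662) = √(0 - 3662) = √(-3662) = I*√3662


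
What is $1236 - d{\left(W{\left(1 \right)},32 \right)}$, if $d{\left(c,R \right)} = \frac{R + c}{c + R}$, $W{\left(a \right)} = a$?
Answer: $1235$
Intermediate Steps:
$d{\left(c,R \right)} = 1$ ($d{\left(c,R \right)} = \frac{R + c}{R + c} = 1$)
$1236 - d{\left(W{\left(1 \right)},32 \right)} = 1236 - 1 = 1235$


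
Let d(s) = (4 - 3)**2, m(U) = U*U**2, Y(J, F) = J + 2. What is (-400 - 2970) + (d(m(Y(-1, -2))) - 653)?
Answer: -4022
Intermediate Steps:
Y(J, F) = 2 + J
m(U) = U**3
d(s) = 1 (d(s) = 1**2 = 1)
(-400 - 2970) + (d(m(Y(-1, -2))) - 653) = (-400 - 2970) + (1 - 653) = -3370 - 652 = -4022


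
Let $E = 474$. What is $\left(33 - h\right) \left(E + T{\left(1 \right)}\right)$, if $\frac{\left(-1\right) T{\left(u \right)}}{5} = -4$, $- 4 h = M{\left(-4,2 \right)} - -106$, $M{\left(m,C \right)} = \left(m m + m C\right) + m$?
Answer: $29887$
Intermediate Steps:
$M{\left(m,C \right)} = m + m^{2} + C m$ ($M{\left(m,C \right)} = \left(m^{2} + C m\right) + m = m + m^{2} + C m$)
$h = - \frac{55}{2}$ ($h = - \frac{- 4 \left(1 + 2 - 4\right) - -106}{4} = - \frac{\left(-4\right) \left(-1\right) + 106}{4} = - \frac{4 + 106}{4} = \left(- \frac{1}{4}\right) 110 = - \frac{55}{2} \approx -27.5$)
$T{\left(u \right)} = 20$ ($T{\left(u \right)} = \left(-5\right) \left(-4\right) = 20$)
$\left(33 - h\right) \left(E + T{\left(1 \right)}\right) = \left(33 - - \frac{55}{2}\right) \left(474 + 20\right) = \left(33 + \frac{55}{2}\right) 494 = \frac{121}{2} \cdot 494 = 29887$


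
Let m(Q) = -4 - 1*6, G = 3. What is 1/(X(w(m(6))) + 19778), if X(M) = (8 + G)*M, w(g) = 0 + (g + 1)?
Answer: 1/19679 ≈ 5.0816e-5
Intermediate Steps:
m(Q) = -10 (m(Q) = -4 - 6 = -10)
w(g) = 1 + g (w(g) = 0 + (1 + g) = 1 + g)
X(M) = 11*M (X(M) = (8 + 3)*M = 11*M)
1/(X(w(m(6))) + 19778) = 1/(11*(1 - 10) + 19778) = 1/(11*(-9) + 19778) = 1/(-99 + 19778) = 1/19679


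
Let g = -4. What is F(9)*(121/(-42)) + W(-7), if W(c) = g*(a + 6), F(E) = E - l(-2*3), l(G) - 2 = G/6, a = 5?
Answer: -1408/21 ≈ -67.048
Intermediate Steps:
l(G) = 2 + G/6
F(E) = -1 + E (F(E) = E - (2 + (-2*3)/6) = E - (2 + (1/6)*(-6)) = E - (2 - 1) = E - 1*1 = E - 1 = -1 + E)
W(c) = -44 (W(c) = -4*(5 + 6) = -4*11 = -44)
F(9)*(121/(-42)) + W(-7) = (-1 + 9)*(121/(-42)) - 44 = 8*(121*(-1/42)) - 44 = 8*(-121/42) - 44 = -484/21 - 44 = -1408/21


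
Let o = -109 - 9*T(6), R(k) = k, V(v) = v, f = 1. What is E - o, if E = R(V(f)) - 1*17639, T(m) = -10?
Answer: -17619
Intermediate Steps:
o = -19 (o = -109 - 9*(-10) = -109 + 90 = -19)
E = -17638 (E = 1 - 1*17639 = 1 - 17639 = -17638)
E - o = -17638 - 1*(-19) = -17638 + 19 = -17619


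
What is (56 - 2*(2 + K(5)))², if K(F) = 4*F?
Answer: 144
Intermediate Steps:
(56 - 2*(2 + K(5)))² = (56 - 2*(2 + 4*5))² = (56 - 2*(2 + 20))² = (56 - 2*22)² = (56 - 44)² = 12² = 144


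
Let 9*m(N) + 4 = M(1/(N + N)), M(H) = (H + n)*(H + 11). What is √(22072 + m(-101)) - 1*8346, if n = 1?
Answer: -8346 + 23*√15323093/606 ≈ -8197.4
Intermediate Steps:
M(H) = (1 + H)*(11 + H) (M(H) = (H + 1)*(H + 11) = (1 + H)*(11 + H))
m(N) = 7/9 + 1/(36*N²) + 2/(3*N) (m(N) = -4/9 + (11 + (1/(N + N))² + 12/(N + N))/9 = -4/9 + (11 + (1/(2*N))² + 12/((2*N)))/9 = -4/9 + (11 + (1/(2*N))² + 12*(1/(2*N)))/9 = -4/9 + (11 + 1/(4*N²) + 6/N)/9 = -4/9 + (11 + 6/N + 1/(4*N²))/9 = -4/9 + (11/9 + 1/(36*N²) + 2/(3*N)) = 7/9 + 1/(36*N²) + 2/(3*N))
√(22072 + m(-101)) - 1*8346 = √(22072 + (1/36)*(1 + 24*(-101) + 28*(-101)²)/(-101)²) - 1*8346 = √(22072 + (1/36)*(1/10201)*(1 - 2424 + 28*10201)) - 8346 = √(22072 + (1/36)*(1/10201)*(1 - 2424 + 285628)) - 8346 = √(22072 + (1/36)*(1/10201)*283205) - 8346 = √(22072 + 283205/367236) - 8346 = √(8105916197/367236) - 8346 = 23*√15323093/606 - 8346 = -8346 + 23*√15323093/606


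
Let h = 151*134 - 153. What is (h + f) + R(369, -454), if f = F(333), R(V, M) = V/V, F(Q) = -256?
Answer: 19826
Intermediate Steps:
R(V, M) = 1
h = 20081 (h = 20234 - 153 = 20081)
f = -256
(h + f) + R(369, -454) = (20081 - 256) + 1 = 19825 + 1 = 19826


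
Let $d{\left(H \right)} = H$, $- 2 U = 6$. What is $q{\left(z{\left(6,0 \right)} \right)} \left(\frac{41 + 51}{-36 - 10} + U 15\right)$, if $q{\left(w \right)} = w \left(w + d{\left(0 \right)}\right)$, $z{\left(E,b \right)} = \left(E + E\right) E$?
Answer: $-243648$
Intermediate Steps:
$U = -3$ ($U = \left(- \frac{1}{2}\right) 6 = -3$)
$z{\left(E,b \right)} = 2 E^{2}$ ($z{\left(E,b \right)} = 2 E E = 2 E^{2}$)
$q{\left(w \right)} = w^{2}$ ($q{\left(w \right)} = w \left(w + 0\right) = w w = w^{2}$)
$q{\left(z{\left(6,0 \right)} \right)} \left(\frac{41 + 51}{-36 - 10} + U 15\right) = \left(2 \cdot 6^{2}\right)^{2} \left(\frac{41 + 51}{-36 - 10} - 45\right) = \left(2 \cdot 36\right)^{2} \left(\frac{92}{-46} - 45\right) = 72^{2} \left(92 \left(- \frac{1}{46}\right) - 45\right) = 5184 \left(-2 - 45\right) = 5184 \left(-47\right) = -243648$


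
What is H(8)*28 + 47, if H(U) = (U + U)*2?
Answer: 943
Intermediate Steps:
H(U) = 4*U (H(U) = (2*U)*2 = 4*U)
H(8)*28 + 47 = (4*8)*28 + 47 = 32*28 + 47 = 896 + 47 = 943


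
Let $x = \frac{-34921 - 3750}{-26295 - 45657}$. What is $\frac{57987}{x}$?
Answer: $\frac{4172280624}{38671} \approx 1.0789 \cdot 10^{5}$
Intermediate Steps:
$x = \frac{38671}{71952}$ ($x = - \frac{38671}{-71952} = \left(-38671\right) \left(- \frac{1}{71952}\right) = \frac{38671}{71952} \approx 0.53746$)
$\frac{57987}{x} = \frac{57987}{\frac{38671}{71952}} = 57987 \cdot \frac{71952}{38671} = \frac{4172280624}{38671}$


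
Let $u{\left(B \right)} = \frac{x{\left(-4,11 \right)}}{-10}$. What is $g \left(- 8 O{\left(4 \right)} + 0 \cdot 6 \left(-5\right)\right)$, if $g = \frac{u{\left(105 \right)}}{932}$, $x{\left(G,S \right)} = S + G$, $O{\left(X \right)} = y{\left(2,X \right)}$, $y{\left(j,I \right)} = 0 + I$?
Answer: $\frac{28}{1165} \approx 0.024034$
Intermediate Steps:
$y{\left(j,I \right)} = I$
$O{\left(X \right)} = X$
$x{\left(G,S \right)} = G + S$
$u{\left(B \right)} = - \frac{7}{10}$ ($u{\left(B \right)} = \frac{-4 + 11}{-10} = 7 \left(- \frac{1}{10}\right) = - \frac{7}{10}$)
$g = - \frac{7}{9320}$ ($g = - \frac{7}{10 \cdot 932} = \left(- \frac{7}{10}\right) \frac{1}{932} = - \frac{7}{9320} \approx -0.00075107$)
$g \left(- 8 O{\left(4 \right)} + 0 \cdot 6 \left(-5\right)\right) = - \frac{7 \left(\left(-8\right) 4 + 0 \cdot 6 \left(-5\right)\right)}{9320} = - \frac{7 \left(-32 + 0 \left(-5\right)\right)}{9320} = - \frac{7 \left(-32 + 0\right)}{9320} = \left(- \frac{7}{9320}\right) \left(-32\right) = \frac{28}{1165}$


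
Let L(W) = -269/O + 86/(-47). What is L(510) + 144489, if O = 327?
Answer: 2220610676/15369 ≈ 1.4449e+5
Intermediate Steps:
L(W) = -40765/15369 (L(W) = -269/327 + 86/(-47) = -269*1/327 + 86*(-1/47) = -269/327 - 86/47 = -40765/15369)
L(510) + 144489 = -40765/15369 + 144489 = 2220610676/15369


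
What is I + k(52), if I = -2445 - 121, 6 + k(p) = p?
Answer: -2520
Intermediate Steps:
k(p) = -6 + p
I = -2566
I + k(52) = -2566 + (-6 + 52) = -2566 + 46 = -2520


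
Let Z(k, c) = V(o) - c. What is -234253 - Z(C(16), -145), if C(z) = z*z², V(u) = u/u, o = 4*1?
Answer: -234399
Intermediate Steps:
o = 4
V(u) = 1
C(z) = z³
Z(k, c) = 1 - c
-234253 - Z(C(16), -145) = -234253 - (1 - 1*(-145)) = -234253 - (1 + 145) = -234253 - 1*146 = -234253 - 146 = -234399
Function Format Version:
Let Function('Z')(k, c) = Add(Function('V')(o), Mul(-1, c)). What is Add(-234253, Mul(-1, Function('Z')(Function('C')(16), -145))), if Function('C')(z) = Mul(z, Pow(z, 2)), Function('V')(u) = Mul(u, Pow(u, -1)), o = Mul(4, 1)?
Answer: -234399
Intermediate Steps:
o = 4
Function('V')(u) = 1
Function('C')(z) = Pow(z, 3)
Function('Z')(k, c) = Add(1, Mul(-1, c))
Add(-234253, Mul(-1, Function('Z')(Function('C')(16), -145))) = Add(-234253, Mul(-1, Add(1, Mul(-1, -145)))) = Add(-234253, Mul(-1, Add(1, 145))) = Add(-234253, Mul(-1, 146)) = Add(-234253, -146) = -234399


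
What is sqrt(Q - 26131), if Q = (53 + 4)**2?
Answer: I*sqrt(22882) ≈ 151.27*I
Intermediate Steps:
Q = 3249 (Q = 57**2 = 3249)
sqrt(Q - 26131) = sqrt(3249 - 26131) = sqrt(-22882) = I*sqrt(22882)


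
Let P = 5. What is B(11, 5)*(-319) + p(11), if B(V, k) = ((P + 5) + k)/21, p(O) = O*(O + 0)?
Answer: -748/7 ≈ -106.86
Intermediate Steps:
p(O) = O² (p(O) = O*O = O²)
B(V, k) = 10/21 + k/21 (B(V, k) = ((5 + 5) + k)/21 = (10 + k)*(1/21) = 10/21 + k/21)
B(11, 5)*(-319) + p(11) = (10/21 + (1/21)*5)*(-319) + 11² = (10/21 + 5/21)*(-319) + 121 = (5/7)*(-319) + 121 = -1595/7 + 121 = -748/7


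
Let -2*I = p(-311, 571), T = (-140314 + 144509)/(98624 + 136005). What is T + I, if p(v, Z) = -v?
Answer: -72961229/469258 ≈ -155.48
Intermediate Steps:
T = 4195/234629 ≈ 0.017879
I = -311/2 (I = -(-1)*(-311)/2 = -½*311 = -311/2 ≈ -155.50)
T + I = 4195/234629 - 311/2 = -72961229/469258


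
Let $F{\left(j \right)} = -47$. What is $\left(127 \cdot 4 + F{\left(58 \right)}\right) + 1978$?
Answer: $2439$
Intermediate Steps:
$\left(127 \cdot 4 + F{\left(58 \right)}\right) + 1978 = \left(127 \cdot 4 - 47\right) + 1978 = \left(508 - 47\right) + 1978 = 461 + 1978 = 2439$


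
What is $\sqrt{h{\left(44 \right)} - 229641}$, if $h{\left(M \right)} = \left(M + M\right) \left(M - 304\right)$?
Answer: $i \sqrt{252521} \approx 502.51 i$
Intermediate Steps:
$h{\left(M \right)} = 2 M \left(-304 + M\right)$
$\sqrt{h{\left(44 \right)} - 229641} = \sqrt{2 \cdot 44 \left(-304 + 44\right) - 229641} = \sqrt{2 \cdot 44 \left(-260\right) - 229641} = \sqrt{-22880 - 229641} = \sqrt{-252521} = i \sqrt{252521}$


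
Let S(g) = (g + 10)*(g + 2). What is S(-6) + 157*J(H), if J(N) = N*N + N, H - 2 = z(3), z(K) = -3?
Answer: -16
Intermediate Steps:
H = -1 (H = 2 - 3 = -1)
S(g) = (2 + g)*(10 + g) (S(g) = (10 + g)*(2 + g) = (2 + g)*(10 + g))
J(N) = N + N² (J(N) = N² + N = N + N²)
S(-6) + 157*J(H) = (20 + (-6)² + 12*(-6)) + 157*(-(1 - 1)) = (20 + 36 - 72) + 157*(-1*0) = -16 + 157*0 = -16 + 0 = -16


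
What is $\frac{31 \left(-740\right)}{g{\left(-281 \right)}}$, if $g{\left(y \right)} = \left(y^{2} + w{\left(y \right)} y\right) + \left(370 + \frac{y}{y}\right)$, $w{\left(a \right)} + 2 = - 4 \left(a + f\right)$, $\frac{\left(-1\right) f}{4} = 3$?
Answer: $\frac{11470}{124719} \approx 0.091967$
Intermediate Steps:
$f = -12$ ($f = \left(-4\right) 3 = -12$)
$w{\left(a \right)} = 46 - 4 a$ ($w{\left(a \right)} = -2 - 4 \left(a - 12\right) = -2 - 4 \left(-12 + a\right) = -2 - \left(-48 + 4 a\right) = 46 - 4 a$)
$g{\left(y \right)} = 371 + y^{2} + y \left(46 - 4 y\right)$ ($g{\left(y \right)} = \left(y^{2} + \left(46 - 4 y\right) y\right) + \left(370 + \frac{y}{y}\right) = \left(y^{2} + y \left(46 - 4 y\right)\right) + \left(370 + 1\right) = \left(y^{2} + y \left(46 - 4 y\right)\right) + 371 = 371 + y^{2} + y \left(46 - 4 y\right)$)
$\frac{31 \left(-740\right)}{g{\left(-281 \right)}} = \frac{31 \left(-740\right)}{371 - 3 \left(-281\right)^{2} + 46 \left(-281\right)} = - \frac{22940}{371 - 236883 - 12926} = - \frac{22940}{-249438} = \left(-22940\right) \left(- \frac{1}{249438}\right) = \frac{11470}{124719}$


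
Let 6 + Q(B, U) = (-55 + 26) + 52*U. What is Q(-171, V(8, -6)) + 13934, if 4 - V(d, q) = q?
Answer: 14419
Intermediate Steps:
V(d, q) = 4 - q
Q(B, U) = -35 + 52*U (Q(B, U) = -6 + ((-55 + 26) + 52*U) = -6 + (-29 + 52*U) = -35 + 52*U)
Q(-171, V(8, -6)) + 13934 = (-35 + 52*(4 - 1*(-6))) + 13934 = (-35 + 52*(4 + 6)) + 13934 = (-35 + 52*10) + 13934 = (-35 + 520) + 13934 = 485 + 13934 = 14419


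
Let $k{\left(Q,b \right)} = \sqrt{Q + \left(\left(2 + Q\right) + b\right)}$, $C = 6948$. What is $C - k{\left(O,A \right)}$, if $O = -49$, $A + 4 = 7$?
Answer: $6948 - i \sqrt{93} \approx 6948.0 - 9.6436 i$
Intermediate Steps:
$A = 3$ ($A = -4 + 7 = 3$)
$k{\left(Q,b \right)} = \sqrt{2 + b + 2 Q}$ ($k{\left(Q,b \right)} = \sqrt{Q + \left(2 + Q + b\right)} = \sqrt{2 + b + 2 Q}$)
$C - k{\left(O,A \right)} = 6948 - \sqrt{2 + 3 + 2 \left(-49\right)} = 6948 - \sqrt{2 + 3 - 98} = 6948 - \sqrt{-93} = 6948 - i \sqrt{93}$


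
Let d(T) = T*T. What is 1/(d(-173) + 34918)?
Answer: 1/64847 ≈ 1.5421e-5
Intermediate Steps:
d(T) = T²
1/(d(-173) + 34918) = 1/((-173)² + 34918) = 1/(29929 + 34918) = 1/64847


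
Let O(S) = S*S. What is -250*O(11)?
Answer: -30250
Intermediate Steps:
O(S) = S²
-250*O(11) = -250*11² = -250*121 = -30250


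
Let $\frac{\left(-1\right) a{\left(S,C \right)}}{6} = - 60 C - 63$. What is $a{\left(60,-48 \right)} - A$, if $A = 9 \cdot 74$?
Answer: $-17568$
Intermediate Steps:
$a{\left(S,C \right)} = 378 + 360 C$ ($a{\left(S,C \right)} = - 6 \left(- 60 C - 63\right) = - 6 \left(-63 - 60 C\right) = 378 + 360 C$)
$A = 666$
$a{\left(60,-48 \right)} - A = \left(378 + 360 \left(-48\right)\right) - 666 = \left(378 - 17280\right) - 666 = -16902 - 666 = -17568$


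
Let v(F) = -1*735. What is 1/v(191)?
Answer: -1/735 ≈ -0.0013605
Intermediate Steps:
v(F) = -735
1/v(191) = 1/(-735) = -1/735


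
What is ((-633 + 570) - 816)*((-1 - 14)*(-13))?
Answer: -171405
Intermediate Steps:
((-633 + 570) - 816)*((-1 - 14)*(-13)) = (-63 - 816)*(-15*(-13)) = -879*195 = -171405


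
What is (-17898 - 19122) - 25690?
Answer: -62710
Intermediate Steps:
(-17898 - 19122) - 25690 = -37020 - 25690 = -62710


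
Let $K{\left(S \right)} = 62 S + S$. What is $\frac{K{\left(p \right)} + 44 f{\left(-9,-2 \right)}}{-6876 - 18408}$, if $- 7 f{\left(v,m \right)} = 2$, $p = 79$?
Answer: $- \frac{34751}{176988} \approx -0.19635$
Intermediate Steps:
$K{\left(S \right)} = 63 S$
$f{\left(v,m \right)} = - \frac{2}{7}$ ($f{\left(v,m \right)} = \left(- \frac{1}{7}\right) 2 = - \frac{2}{7}$)
$\frac{K{\left(p \right)} + 44 f{\left(-9,-2 \right)}}{-6876 - 18408} = \frac{63 \cdot 79 + 44 \left(- \frac{2}{7}\right)}{-6876 - 18408} = \frac{4977 - \frac{88}{7}}{-25284} = \frac{34751}{7} \left(- \frac{1}{25284}\right) = - \frac{34751}{176988}$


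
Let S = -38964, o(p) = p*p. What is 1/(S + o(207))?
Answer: 1/3885 ≈ 0.00025740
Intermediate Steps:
o(p) = p**2
1/(S + o(207)) = 1/(-38964 + 207**2) = 1/(-38964 + 42849) = 1/3885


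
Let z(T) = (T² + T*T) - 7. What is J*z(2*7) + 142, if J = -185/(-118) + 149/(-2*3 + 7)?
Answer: 6857051/118 ≈ 58111.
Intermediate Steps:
z(T) = -7 + 2*T² (z(T) = (T² + T²) - 7 = 2*T² - 7 = -7 + 2*T²)
J = 17767/118 (J = -185*(-1/118) + 149/(-6 + 7) = 185/118 + 149/1 = 185/118 + 149*1 = 185/118 + 149 = 17767/118 ≈ 150.57)
J*z(2*7) + 142 = 17767*(-7 + 2*(2*7)²)/118 + 142 = 17767*(-7 + 2*14²)/118 + 142 = 17767*(-7 + 2*196)/118 + 142 = 17767*(-7 + 392)/118 + 142 = (17767/118)*385 + 142 = 6840295/118 + 142 = 6857051/118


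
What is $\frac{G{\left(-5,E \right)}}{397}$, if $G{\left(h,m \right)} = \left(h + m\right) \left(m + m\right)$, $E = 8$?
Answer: $\frac{48}{397} \approx 0.12091$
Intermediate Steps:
$G{\left(h,m \right)} = 2 m \left(h + m\right)$ ($G{\left(h,m \right)} = \left(h + m\right) 2 m = 2 m \left(h + m\right)$)
$\frac{G{\left(-5,E \right)}}{397} = \frac{2 \cdot 8 \left(-5 + 8\right)}{397} = 2 \cdot 8 \cdot 3 \cdot \frac{1}{397} = 48 \cdot \frac{1}{397} = \frac{48}{397}$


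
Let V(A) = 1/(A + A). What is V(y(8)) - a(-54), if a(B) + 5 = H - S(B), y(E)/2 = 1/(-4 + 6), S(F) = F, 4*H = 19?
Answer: -213/4 ≈ -53.250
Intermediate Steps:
H = 19/4 (H = (¼)*19 = 19/4 ≈ 4.7500)
y(E) = 1 (y(E) = 2/(-4 + 6) = 2/2 = 2*(½) = 1)
V(A) = 1/(2*A)
a(B) = -¼ - B (a(B) = -5 + (19/4 - B) = -¼ - B)
V(y(8)) - a(-54) = (½)/1 - (-¼ - 1*(-54)) = (½)*1 - (-¼ + 54) = ½ - 1*215/4 = ½ - 215/4 = -213/4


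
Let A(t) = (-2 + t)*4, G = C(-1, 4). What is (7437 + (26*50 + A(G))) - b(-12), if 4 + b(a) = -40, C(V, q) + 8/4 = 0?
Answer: 8765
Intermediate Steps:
C(V, q) = -2 (C(V, q) = -2 + 0 = -2)
G = -2
b(a) = -44 (b(a) = -4 - 40 = -44)
A(t) = -8 + 4*t
(7437 + (26*50 + A(G))) - b(-12) = (7437 + (26*50 + (-8 + 4*(-2)))) - 1*(-44) = (7437 + (1300 + (-8 - 8))) + 44 = (7437 + (1300 - 16)) + 44 = (7437 + 1284) + 44 = 8721 + 44 = 8765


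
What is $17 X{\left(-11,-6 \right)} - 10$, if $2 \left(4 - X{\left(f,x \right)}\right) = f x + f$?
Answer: $- \frac{819}{2} \approx -409.5$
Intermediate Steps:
$X{\left(f,x \right)} = 4 - \frac{f}{2} - \frac{f x}{2}$ ($X{\left(f,x \right)} = 4 - \frac{f x + f}{2} = 4 - \frac{f + f x}{2} = 4 - \left(\frac{f}{2} + \frac{f x}{2}\right) = 4 - \frac{f}{2} - \frac{f x}{2}$)
$17 X{\left(-11,-6 \right)} - 10 = 17 \left(4 - - \frac{11}{2} - \left(- \frac{11}{2}\right) \left(-6\right)\right) - 10 = 17 \left(4 + \frac{11}{2} - 33\right) - 10 = 17 \left(- \frac{47}{2}\right) - 10 = - \frac{799}{2} - 10 = - \frac{819}{2}$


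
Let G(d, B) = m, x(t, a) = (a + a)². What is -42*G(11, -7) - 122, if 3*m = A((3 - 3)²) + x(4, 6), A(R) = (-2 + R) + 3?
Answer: -2152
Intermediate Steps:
x(t, a) = 4*a² (x(t, a) = (2*a)² = 4*a²)
A(R) = 1 + R
m = 145/3 (m = ((1 + (3 - 3)²) + 4*6²)/3 = ((1 + 0²) + 4*36)/3 = ((1 + 0) + 144)/3 = (1 + 144)/3 = (⅓)*145 = 145/3 ≈ 48.333)
G(d, B) = 145/3
-42*G(11, -7) - 122 = -42*145/3 - 122 = -2030 - 122 = -2152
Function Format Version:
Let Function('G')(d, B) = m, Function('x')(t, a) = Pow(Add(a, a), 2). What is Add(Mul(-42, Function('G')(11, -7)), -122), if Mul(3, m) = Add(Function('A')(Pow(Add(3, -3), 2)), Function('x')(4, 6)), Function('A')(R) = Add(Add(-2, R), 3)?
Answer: -2152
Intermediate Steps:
Function('x')(t, a) = Mul(4, Pow(a, 2)) (Function('x')(t, a) = Pow(Mul(2, a), 2) = Mul(4, Pow(a, 2)))
Function('A')(R) = Add(1, R)
m = Rational(145, 3) (m = Mul(Rational(1, 3), Add(Add(1, Pow(Add(3, -3), 2)), Mul(4, Pow(6, 2)))) = Mul(Rational(1, 3), Add(Add(1, Pow(0, 2)), Mul(4, 36))) = Mul(Rational(1, 3), Add(Add(1, 0), 144)) = Mul(Rational(1, 3), Add(1, 144)) = Mul(Rational(1, 3), 145) = Rational(145, 3) ≈ 48.333)
Function('G')(d, B) = Rational(145, 3)
Add(Mul(-42, Function('G')(11, -7)), -122) = Add(Mul(-42, Rational(145, 3)), -122) = Add(-2030, -122) = -2152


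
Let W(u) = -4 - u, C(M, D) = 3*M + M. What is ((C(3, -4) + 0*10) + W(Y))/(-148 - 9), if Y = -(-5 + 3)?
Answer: -6/157 ≈ -0.038217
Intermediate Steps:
Y = 2 (Y = -1*(-2) = 2)
C(M, D) = 4*M
((C(3, -4) + 0*10) + W(Y))/(-148 - 9) = ((4*3 + 0*10) + (-4 - 1*2))/(-148 - 9) = ((12 + 0) + (-4 - 2))/(-157) = (12 - 6)*(-1/157) = 6*(-1/157) = -6/157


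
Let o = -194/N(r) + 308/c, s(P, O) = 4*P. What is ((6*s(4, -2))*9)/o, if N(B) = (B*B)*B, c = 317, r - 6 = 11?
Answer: 224268624/241951 ≈ 926.92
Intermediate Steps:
r = 17 (r = 6 + 11 = 17)
N(B) = B³ (N(B) = B²*B = B³)
o = 1451706/1557421 (o = -194/(17³) + 308/317 = -194/4913 + 308*(1/317) = -194*1/4913 + 308/317 = -194/4913 + 308/317 = 1451706/1557421 ≈ 0.93212)
((6*s(4, -2))*9)/o = ((6*(4*4))*9)/(1451706/1557421) = ((6*16)*9)*(1557421/1451706) = (96*9)*(1557421/1451706) = 864*(1557421/1451706) = 224268624/241951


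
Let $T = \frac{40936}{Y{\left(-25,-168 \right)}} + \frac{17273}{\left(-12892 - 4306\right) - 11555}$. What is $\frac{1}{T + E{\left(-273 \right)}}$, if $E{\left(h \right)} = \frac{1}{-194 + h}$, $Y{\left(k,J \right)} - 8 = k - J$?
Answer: $\frac{2027575301}{548451939492} \approx 0.0036969$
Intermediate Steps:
$Y{\left(k,J \right)} = 8 + k - J$ ($Y{\left(k,J \right)} = 8 - \left(J - k\right) = 8 + k - J$)
$T = \frac{1174424585}{4341703}$ ($T = \frac{40936}{8 - 25 - -168} + \frac{17273}{\left(-12892 - 4306\right) - 11555} = \frac{40936}{8 - 25 + 168} + \frac{17273}{-17198 - 11555} = \frac{40936}{151} + \frac{17273}{-28753} = 40936 \cdot \frac{1}{151} + 17273 \left(- \frac{1}{28753}\right) = \frac{40936}{151} - \frac{17273}{28753} = \frac{1174424585}{4341703} \approx 270.5$)
$\frac{1}{T + E{\left(-273 \right)}} = \frac{1}{\frac{1174424585}{4341703} + \frac{1}{-194 - 273}} = \frac{1}{\frac{1174424585}{4341703} + \frac{1}{-467}} = \frac{1}{\frac{1174424585}{4341703} - \frac{1}{467}} = \frac{1}{\frac{548451939492}{2027575301}} = \frac{2027575301}{548451939492}$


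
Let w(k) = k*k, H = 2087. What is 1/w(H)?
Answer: 1/4355569 ≈ 2.2959e-7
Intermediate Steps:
w(k) = k²
1/w(H) = 1/(2087²) = 1/4355569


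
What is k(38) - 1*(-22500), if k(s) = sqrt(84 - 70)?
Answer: 22500 + sqrt(14) ≈ 22504.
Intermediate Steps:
k(s) = sqrt(14)
k(38) - 1*(-22500) = sqrt(14) - 1*(-22500) = sqrt(14) + 22500 = 22500 + sqrt(14)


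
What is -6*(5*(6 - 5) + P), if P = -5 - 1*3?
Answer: 18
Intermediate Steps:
P = -8 (P = -5 - 3 = -8)
-6*(5*(6 - 5) + P) = -6*(5*(6 - 5) - 8) = -6*(5*1 - 8) = -6*(5 - 8) = -6*(-3) = 18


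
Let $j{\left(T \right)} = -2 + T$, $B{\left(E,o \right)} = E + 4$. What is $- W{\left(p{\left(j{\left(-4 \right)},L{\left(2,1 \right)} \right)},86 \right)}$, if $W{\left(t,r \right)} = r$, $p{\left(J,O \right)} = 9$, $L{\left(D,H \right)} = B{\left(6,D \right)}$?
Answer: $-86$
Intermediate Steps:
$B{\left(E,o \right)} = 4 + E$
$L{\left(D,H \right)} = 10$ ($L{\left(D,H \right)} = 4 + 6 = 10$)
$- W{\left(p{\left(j{\left(-4 \right)},L{\left(2,1 \right)} \right)},86 \right)} = \left(-1\right) 86 = -86$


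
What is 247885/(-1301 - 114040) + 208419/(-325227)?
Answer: -34886050258/12504002469 ≈ -2.7900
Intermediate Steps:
247885/(-1301 - 114040) + 208419/(-325227) = 247885/(-115341) + 208419*(-1/325227) = 247885*(-1/115341) - 69473/108409 = -247885/115341 - 69473/108409 = -34886050258/12504002469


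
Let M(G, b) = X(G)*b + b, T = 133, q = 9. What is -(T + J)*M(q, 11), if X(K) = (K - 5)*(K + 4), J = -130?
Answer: -1749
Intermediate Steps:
X(K) = (-5 + K)*(4 + K)
M(G, b) = b + b*(-20 + G² - G) (M(G, b) = (-20 + G² - G)*b + b = b*(-20 + G² - G) + b = b + b*(-20 + G² - G))
-(T + J)*M(q, 11) = -(133 - 130)*11*(-19 + 9² - 1*9) = -3*11*(-19 + 81 - 9) = -3*11*53 = -3*583 = -1*1749 = -1749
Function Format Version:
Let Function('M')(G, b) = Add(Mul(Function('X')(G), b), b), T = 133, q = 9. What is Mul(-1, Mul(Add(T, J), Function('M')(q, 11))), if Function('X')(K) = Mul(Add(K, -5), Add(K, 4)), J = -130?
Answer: -1749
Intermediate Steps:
Function('X')(K) = Mul(Add(-5, K), Add(4, K))
Function('M')(G, b) = Add(b, Mul(b, Add(-20, Pow(G, 2), Mul(-1, G)))) (Function('M')(G, b) = Add(Mul(Add(-20, Pow(G, 2), Mul(-1, G)), b), b) = Add(Mul(b, Add(-20, Pow(G, 2), Mul(-1, G))), b) = Add(b, Mul(b, Add(-20, Pow(G, 2), Mul(-1, G)))))
Mul(-1, Mul(Add(T, J), Function('M')(q, 11))) = Mul(-1, Mul(Add(133, -130), Mul(11, Add(-19, Pow(9, 2), Mul(-1, 9))))) = Mul(-1, Mul(3, Mul(11, Add(-19, 81, -9)))) = Mul(-1, Mul(3, Mul(11, 53))) = Mul(-1, Mul(3, 583)) = Mul(-1, 1749) = -1749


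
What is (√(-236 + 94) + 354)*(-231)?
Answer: -81774 - 231*I*√142 ≈ -81774.0 - 2752.7*I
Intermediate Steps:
(√(-236 + 94) + 354)*(-231) = (√(-142) + 354)*(-231) = (I*√142 + 354)*(-231) = (354 + I*√142)*(-231) = -81774 - 231*I*√142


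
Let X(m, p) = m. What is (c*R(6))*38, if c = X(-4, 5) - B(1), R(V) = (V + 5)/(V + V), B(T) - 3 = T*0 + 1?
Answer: -836/3 ≈ -278.67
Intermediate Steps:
B(T) = 4 (B(T) = 3 + (T*0 + 1) = 3 + (0 + 1) = 3 + 1 = 4)
R(V) = (5 + V)/(2*V) (R(V) = (5 + V)/((2*V)) = (5 + V)*(1/(2*V)) = (5 + V)/(2*V))
c = -8 (c = -4 - 1*4 = -4 - 4 = -8)
(c*R(6))*38 = -4*(5 + 6)/6*38 = -4*11/6*38 = -8*11/12*38 = -22/3*38 = -836/3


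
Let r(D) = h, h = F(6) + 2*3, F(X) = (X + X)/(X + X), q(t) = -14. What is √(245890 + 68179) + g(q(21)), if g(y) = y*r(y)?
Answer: -98 + √314069 ≈ 462.42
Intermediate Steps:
F(X) = 1 (F(X) = (2*X)/((2*X)) = (2*X)*(1/(2*X)) = 1)
h = 7 (h = 1 + 2*3 = 1 + 6 = 7)
r(D) = 7
g(y) = 7*y (g(y) = y*7 = 7*y)
√(245890 + 68179) + g(q(21)) = √(245890 + 68179) + 7*(-14) = √314069 - 98 = -98 + √314069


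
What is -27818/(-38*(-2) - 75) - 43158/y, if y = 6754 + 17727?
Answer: -681055616/24481 ≈ -27820.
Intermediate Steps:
y = 24481
-27818/(-38*(-2) - 75) - 43158/y = -27818/(-38*(-2) - 75) - 43158/24481 = -27818/(76 - 75) - 43158*1/24481 = -27818/1 - 43158/24481 = -27818*1 - 43158/24481 = -27818 - 43158/24481 = -681055616/24481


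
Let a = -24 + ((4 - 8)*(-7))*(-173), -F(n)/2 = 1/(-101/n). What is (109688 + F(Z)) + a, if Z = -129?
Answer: 10586562/101 ≈ 1.0482e+5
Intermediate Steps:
F(n) = 2*n/101 (F(n) = -2*(-n/101) = -(-2)*n/101 = 2*n/101)
a = -4868 (a = -24 - 4*(-7)*(-173) = -24 + 28*(-173) = -24 - 4844 = -4868)
(109688 + F(Z)) + a = (109688 + (2/101)*(-129)) - 4868 = (109688 - 258/101) - 4868 = 11078230/101 - 4868 = 10586562/101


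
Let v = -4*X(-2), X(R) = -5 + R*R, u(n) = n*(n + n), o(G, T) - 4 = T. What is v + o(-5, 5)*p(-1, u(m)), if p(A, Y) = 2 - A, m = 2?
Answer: 31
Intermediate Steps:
o(G, T) = 4 + T
u(n) = 2*n**2 (u(n) = n*(2*n) = 2*n**2)
X(R) = -5 + R**2
v = 4 (v = -4*(-5 + (-2)**2) = -4*(-5 + 4) = -4*(-1) = 4)
v + o(-5, 5)*p(-1, u(m)) = 4 + (4 + 5)*(2 - 1*(-1)) = 4 + 9*(2 + 1) = 4 + 9*3 = 4 + 27 = 31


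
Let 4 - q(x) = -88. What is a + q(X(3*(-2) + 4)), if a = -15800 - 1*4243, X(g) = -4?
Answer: -19951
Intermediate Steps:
q(x) = 92 (q(x) = 4 - 1*(-88) = 4 + 88 = 92)
a = -20043 (a = -15800 - 4243 = -20043)
a + q(X(3*(-2) + 4)) = -20043 + 92 = -19951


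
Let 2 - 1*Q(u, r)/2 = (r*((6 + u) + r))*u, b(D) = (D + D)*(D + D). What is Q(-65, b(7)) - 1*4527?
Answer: 3486237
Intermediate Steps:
b(D) = 4*D² (b(D) = (2*D)*(2*D) = 4*D²)
Q(u, r) = 4 - 2*r*u*(6 + r + u) (Q(u, r) = 4 - 2*r*((6 + u) + r)*u = 4 - 2*r*(6 + r + u)*u = 4 - 2*r*u*(6 + r + u))
Q(-65, b(7)) - 1*4527 = (4 - 12*4*7²*(-65) - 2*4*7²*(-65)² - 2*(-65)*(4*7²)²) - 1*4527 = (4 - 12*4*49*(-65) - 2*4*49*4225 - 2*(-65)*(4*49)²) - 4527 = (4 - 12*196*(-65) - 2*196*4225 - 2*(-65)*196²) - 4527 = (4 + 152880 - 1656200 - 2*(-65)*38416) - 4527 = (4 + 152880 - 1656200 + 4994080) - 4527 = 3490764 - 4527 = 3486237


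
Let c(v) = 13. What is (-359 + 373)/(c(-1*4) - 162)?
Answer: -14/149 ≈ -0.093960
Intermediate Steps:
(-359 + 373)/(c(-1*4) - 162) = (-359 + 373)/(13 - 162) = 14/(-149) = 14*(-1/149) = -14/149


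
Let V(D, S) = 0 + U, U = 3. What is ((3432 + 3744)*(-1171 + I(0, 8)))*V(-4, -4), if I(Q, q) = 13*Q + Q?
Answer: -25209288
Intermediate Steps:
V(D, S) = 3 (V(D, S) = 0 + 3 = 3)
I(Q, q) = 14*Q
((3432 + 3744)*(-1171 + I(0, 8)))*V(-4, -4) = ((3432 + 3744)*(-1171 + 14*0))*3 = (7176*(-1171 + 0))*3 = (7176*(-1171))*3 = -8403096*3 = -25209288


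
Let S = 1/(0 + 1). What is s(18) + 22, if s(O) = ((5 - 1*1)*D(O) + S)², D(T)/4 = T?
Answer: 83543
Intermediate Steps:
D(T) = 4*T
S = 1 (S = 1/1 = 1)
s(O) = (1 + 16*O)² (s(O) = ((5 - 1*1)*(4*O) + 1)² = ((5 - 1)*(4*O) + 1)² = (4*(4*O) + 1)² = (16*O + 1)² = (1 + 16*O)²)
s(18) + 22 = (1 + 16*18)² + 22 = (1 + 288)² + 22 = 289² + 22 = 83521 + 22 = 83543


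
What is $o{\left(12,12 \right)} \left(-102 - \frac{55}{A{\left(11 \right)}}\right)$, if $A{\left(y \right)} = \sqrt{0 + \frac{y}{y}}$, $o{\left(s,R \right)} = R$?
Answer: $-1884$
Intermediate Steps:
$A{\left(y \right)} = 1$ ($A{\left(y \right)} = \sqrt{0 + 1} = \sqrt{1} = 1$)
$o{\left(12,12 \right)} \left(-102 - \frac{55}{A{\left(11 \right)}}\right) = 12 \left(-102 - \frac{55}{1}\right) = 12 \left(-102 - 55\right) = 12 \left(-157\right) = -1884$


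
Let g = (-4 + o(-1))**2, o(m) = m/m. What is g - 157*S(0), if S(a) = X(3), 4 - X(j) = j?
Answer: -148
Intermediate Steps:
X(j) = 4 - j
o(m) = 1
S(a) = 1 (S(a) = 4 - 1*3 = 4 - 3 = 1)
g = 9 (g = (-4 + 1)**2 = (-3)**2 = 9)
g - 157*S(0) = 9 - 157*1 = 9 - 157 = -148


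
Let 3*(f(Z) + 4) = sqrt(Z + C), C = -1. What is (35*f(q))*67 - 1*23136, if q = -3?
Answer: -32516 + 4690*I/3 ≈ -32516.0 + 1563.3*I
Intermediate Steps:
f(Z) = -4 + sqrt(-1 + Z)/3 (f(Z) = -4 + sqrt(Z - 1)/3 = -4 + sqrt(-1 + Z)/3)
(35*f(q))*67 - 1*23136 = (35*(-4 + sqrt(-1 - 3)/3))*67 - 1*23136 = (35*(-4 + sqrt(-4)/3))*67 - 23136 = (35*(-4 + (2*I)/3))*67 - 23136 = (35*(-4 + 2*I/3))*67 - 23136 = (-140 + 70*I/3)*67 - 23136 = (-9380 + 4690*I/3) - 23136 = -32516 + 4690*I/3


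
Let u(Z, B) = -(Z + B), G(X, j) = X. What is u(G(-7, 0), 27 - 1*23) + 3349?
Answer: 3352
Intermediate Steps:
u(Z, B) = -B - Z (u(Z, B) = -(B + Z) = -B - Z)
u(G(-7, 0), 27 - 1*23) + 3349 = (-(27 - 1*23) - 1*(-7)) + 3349 = (-(27 - 23) + 7) + 3349 = (-1*4 + 7) + 3349 = (-4 + 7) + 3349 = 3 + 3349 = 3352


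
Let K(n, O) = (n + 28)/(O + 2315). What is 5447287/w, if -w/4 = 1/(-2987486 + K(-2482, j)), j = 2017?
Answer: 11749609043588387/2888 ≈ 4.0684e+12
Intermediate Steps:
K(n, O) = (28 + n)/(2315 + O)
w = 2888/2156965301 (w = -4/(-2987486 + (28 - 2482)/(2315 + 2017)) = -4/(-2987486 - 2454/4332) = -4/(-2987486 + (1/4332)*(-2454)) = -4/(-2987486 - 409/722) = -4/(-2156965301/722) = -4*(-722/2156965301) = 2888/2156965301 ≈ 1.3389e-6)
5447287/w = 5447287/(2888/2156965301) = 5447287*(2156965301/2888) = 11749609043588387/2888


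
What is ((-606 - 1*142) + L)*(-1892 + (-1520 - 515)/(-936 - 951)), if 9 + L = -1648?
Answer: 231930985/51 ≈ 4.5477e+6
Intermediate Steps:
L = -1657 (L = -9 - 1648 = -1657)
((-606 - 1*142) + L)*(-1892 + (-1520 - 515)/(-936 - 951)) = ((-606 - 1*142) - 1657)*(-1892 + (-1520 - 515)/(-936 - 951)) = ((-606 - 142) - 1657)*(-1892 - 2035/(-1887)) = (-748 - 1657)*(-1892 - 2035*(-1/1887)) = -2405*(-1892 + 55/51) = -2405*(-96437/51) = 231930985/51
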